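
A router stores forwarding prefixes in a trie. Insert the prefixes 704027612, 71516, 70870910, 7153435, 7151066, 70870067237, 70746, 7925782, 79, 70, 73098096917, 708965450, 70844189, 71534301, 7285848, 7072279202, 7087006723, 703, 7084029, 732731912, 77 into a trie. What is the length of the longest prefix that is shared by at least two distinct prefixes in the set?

10

Look for the deepest trie node that still has at least two words in its subtree.
"7087006723" and "70870067237" agree on "7087006723" (10 characters) before diverging; nothing deeper is shared.
Longest shared-prefix length: 10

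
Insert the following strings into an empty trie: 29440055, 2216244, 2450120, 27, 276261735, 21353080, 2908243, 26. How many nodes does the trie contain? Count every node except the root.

Count nodes per top-level branch (shared prefixes stored once):
  '2'-branch (21353080, 2216244, 2450120, 26, 27, 276261735, 2908243, 29440055): 41 nodes
Sum: 41

41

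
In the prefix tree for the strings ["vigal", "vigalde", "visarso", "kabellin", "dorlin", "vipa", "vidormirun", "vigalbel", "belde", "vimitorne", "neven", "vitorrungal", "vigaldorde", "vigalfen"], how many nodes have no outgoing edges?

13

A leaf is a node with no children — equivalently, the end of a word that is not a proper prefix of any other stored word.
Those words: "belde", "dorlin", "kabellin", "neven", "vidormirun", "vigalbel", "vigalde", "vigaldorde", "vigalfen", "vimitorne", "vipa", "visarso", "vitorrungal"
Leaf count: 13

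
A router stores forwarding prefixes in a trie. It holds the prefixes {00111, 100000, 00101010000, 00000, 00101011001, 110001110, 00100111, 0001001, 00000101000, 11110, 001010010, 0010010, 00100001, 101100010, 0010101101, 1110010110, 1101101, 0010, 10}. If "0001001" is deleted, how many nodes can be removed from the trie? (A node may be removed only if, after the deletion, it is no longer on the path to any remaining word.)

Walk "0001001" from the leaf back toward the root, removing each node that no remaining word uses.
The suffix "1001" (4 nodes) is used only by "0001001"; the node for "000" still has the child "0", so pruning stops there.
Nodes removed: 4

4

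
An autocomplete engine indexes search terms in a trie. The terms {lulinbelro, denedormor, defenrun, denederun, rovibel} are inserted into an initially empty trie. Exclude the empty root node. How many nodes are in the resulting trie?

For each word, the new-node count is its length minus the longest prefix already in the trie:
  "lulinbelro" → 10 new (l, u, l, i, n, b, e, l, r, o)
  "denedormor" → 10 new (d, e, n, e, d, o, r, m, o, r)
  "defenrun" → prefix "de" already present; 6 new (f, e, n, r, u, n)
  "denederun" → prefix "dened" already present; 4 new (e, r, u, n)
  "rovibel" → 7 new (r, o, v, i, b, e, l)
Total nodes = 10 + 10 + 6 + 4 + 7 = 37

37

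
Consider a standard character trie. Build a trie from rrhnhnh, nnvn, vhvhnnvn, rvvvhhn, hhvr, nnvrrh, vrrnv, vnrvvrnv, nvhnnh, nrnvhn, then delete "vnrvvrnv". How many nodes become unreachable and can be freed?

7

A node on "vnrvvrnv"'s path can go only if nothing else ends at it or branches off below it.
The suffix "nrvvrnv" (7 nodes) is used only by "vnrvvrnv"; the node for "v" still has the child "h", so pruning stops there.
Nodes removed: 7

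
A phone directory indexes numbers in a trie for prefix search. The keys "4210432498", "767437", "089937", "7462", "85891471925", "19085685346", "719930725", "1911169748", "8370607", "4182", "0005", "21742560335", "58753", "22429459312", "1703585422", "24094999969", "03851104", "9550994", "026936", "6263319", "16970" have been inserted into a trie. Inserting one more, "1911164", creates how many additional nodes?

The longest prefix of "1911164" already in the trie is "191116" (length 6).
New nodes needed: |"1911164"| − 6 = 7 − 6 = 1.

1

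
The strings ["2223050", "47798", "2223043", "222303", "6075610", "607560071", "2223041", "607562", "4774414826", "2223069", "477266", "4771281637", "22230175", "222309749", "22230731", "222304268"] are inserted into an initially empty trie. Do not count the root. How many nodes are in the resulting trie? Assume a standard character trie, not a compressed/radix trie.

Insert word by word; a character creates a node only if that edge doesn't already exist:
  "2223050" → 7 new (2, 2, 2, 3, 0, 5, 0)
  "47798" → 5 new (4, 7, 7, 9, 8)
  "2223043" → prefix "22230" already present; 2 new (4, 3)
  "222303" → prefix "22230" already present; 1 new (3)
  "6075610" → 7 new (6, 0, 7, 5, 6, 1, 0)
  "607560071" → prefix "60756" already present; 4 new (0, 0, 7, 1)
  "2223041" → prefix "222304" already present; 1 new (1)
  "607562" → prefix "60756" already present; 1 new (2)
  "4774414826" → prefix "477" already present; 7 new (4, 4, 1, 4, 8, 2, 6)
  "2223069" → prefix "22230" already present; 2 new (6, 9)
  "477266" → prefix "477" already present; 3 new (2, 6, 6)
  "4771281637" → prefix "477" already present; 7 new (1, 2, 8, 1, 6, 3, 7)
  "22230175" → prefix "22230" already present; 3 new (1, 7, 5)
  "222309749" → prefix "22230" already present; 4 new (9, 7, 4, 9)
  "22230731" → prefix "22230" already present; 3 new (7, 3, 1)
  "222304268" → prefix "222304" already present; 3 new (2, 6, 8)
Total nodes = 7 + 5 + 2 + 1 + 7 + 4 + 1 + 1 + 7 + 2 + 3 + 7 + 3 + 4 + 3 + 3 = 60

60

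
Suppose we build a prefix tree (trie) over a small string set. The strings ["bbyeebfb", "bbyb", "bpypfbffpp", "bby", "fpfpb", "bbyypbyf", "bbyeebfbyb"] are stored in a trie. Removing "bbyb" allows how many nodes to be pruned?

A node on "bbyb"'s path can go only if nothing else ends at it or branches off below it.
The suffix "b" (1 node) is used only by "bbyb"; the node for "bby" still has the child "e", so pruning stops there.
Nodes removed: 1

1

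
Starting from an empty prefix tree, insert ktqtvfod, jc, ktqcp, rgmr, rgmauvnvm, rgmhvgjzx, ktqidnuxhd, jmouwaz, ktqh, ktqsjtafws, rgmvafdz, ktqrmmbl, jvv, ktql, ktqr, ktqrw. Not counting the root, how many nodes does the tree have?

Count nodes per top-level branch (shared prefixes stored once):
  'j'-branch (jc, jmouwaz, jvv): 10 nodes
  'k'-branch (ktqcp, ktqh, ktqidnuxhd, ktql, ktqr, ktqrmmbl, ktqrw, ktqsjtafws, ktqtvfod): 32 nodes
  'r'-branch (rgmauvnvm, rgmhvgjzx, rgmr, rgmvafdz): 21 nodes
Sum: 63

63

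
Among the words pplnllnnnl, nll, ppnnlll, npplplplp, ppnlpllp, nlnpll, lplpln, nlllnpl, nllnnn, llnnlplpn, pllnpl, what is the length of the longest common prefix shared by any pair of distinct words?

Equivalently: take the maximum, over all pairs, of their longest common prefix length.
"nll" and "nlllnpl" agree on "nll" (3 characters) before diverging; nothing deeper is shared.
Longest shared-prefix length: 3

3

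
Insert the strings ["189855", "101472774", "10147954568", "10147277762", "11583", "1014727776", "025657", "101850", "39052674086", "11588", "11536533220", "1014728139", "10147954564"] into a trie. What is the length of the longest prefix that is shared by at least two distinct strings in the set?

Equivalently: take the maximum, over all pairs, of their longest common prefix length.
"1014727776" and "10147277762" agree on "1014727776" (10 characters) before diverging; nothing deeper is shared.
Longest shared-prefix length: 10

10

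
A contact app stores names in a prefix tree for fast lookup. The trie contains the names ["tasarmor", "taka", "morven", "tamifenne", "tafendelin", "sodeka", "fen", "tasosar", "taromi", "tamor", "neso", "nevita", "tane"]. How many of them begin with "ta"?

Walk to "ta"; the words in its subtree are exactly those with that prefix.
Words under "ta": tafendelin, taka, tamifenne, tamor, tane, taromi, tasarmor, tasosar
Count: 8

8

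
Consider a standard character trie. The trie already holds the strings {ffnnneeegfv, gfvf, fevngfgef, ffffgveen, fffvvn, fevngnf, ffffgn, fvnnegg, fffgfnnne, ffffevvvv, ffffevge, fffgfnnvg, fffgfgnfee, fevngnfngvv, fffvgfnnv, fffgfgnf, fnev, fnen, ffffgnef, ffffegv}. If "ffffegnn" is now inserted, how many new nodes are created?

2

Walking "ffffegnn" from the root, the first 6 characters ("ffffeg") follow existing edges; "n" is the first miss.
Each of the 2 remaining characters creates one node.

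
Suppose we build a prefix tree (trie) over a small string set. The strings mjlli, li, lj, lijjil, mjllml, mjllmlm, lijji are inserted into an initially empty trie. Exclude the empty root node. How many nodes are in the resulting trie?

15

Trie structure (* marks end of a word):
(root)
├─ l
│  ├─ i *
│  │  └─ j
│  │     └─ j
│  │        └─ i *
│  │           └─ l *
│  └─ j *
└─ m
   └─ j
      └─ l
         └─ l
            ├─ i *
            └─ m
               └─ l *
                  └─ m *
Counting every labelled node above: 15.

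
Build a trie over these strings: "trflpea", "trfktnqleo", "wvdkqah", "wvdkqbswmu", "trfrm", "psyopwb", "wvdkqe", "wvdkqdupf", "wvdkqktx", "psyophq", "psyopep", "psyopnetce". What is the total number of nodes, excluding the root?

Count nodes per top-level branch (shared prefixes stored once):
  'p'-branch (psyopep, psyophq, psyopnetce, psyopwb): 16 nodes
  't'-branch (trfktnqleo, trflpea, trfrm): 16 nodes
  'w'-branch (wvdkqah, wvdkqbswmu, wvdkqdupf, wvdkqe, wvdkqktx): 20 nodes
Sum: 52

52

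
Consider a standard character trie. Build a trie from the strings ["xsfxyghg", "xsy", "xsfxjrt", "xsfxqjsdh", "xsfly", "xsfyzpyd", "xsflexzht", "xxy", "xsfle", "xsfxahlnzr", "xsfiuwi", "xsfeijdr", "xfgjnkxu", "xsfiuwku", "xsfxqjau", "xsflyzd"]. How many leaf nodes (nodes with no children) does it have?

A leaf is a node with no children — equivalently, the end of a word that is not a proper prefix of any other stored word.
Those words: "xfgjnkxu", "xsfeijdr", "xsfiuwi", "xsfiuwku", "xsflexzht", "xsflyzd", "xsfxahlnzr", "xsfxjrt", "xsfxqjau", "xsfxqjsdh", "xsfxyghg", "xsfyzpyd", "xsy", "xxy"
Leaf count: 14

14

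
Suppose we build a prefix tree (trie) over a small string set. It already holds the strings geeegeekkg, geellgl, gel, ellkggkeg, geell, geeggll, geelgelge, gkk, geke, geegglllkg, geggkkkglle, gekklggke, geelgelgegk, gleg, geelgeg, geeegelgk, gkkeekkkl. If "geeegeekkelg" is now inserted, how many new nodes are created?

3

"geeegeekk" is already a path in the trie; the remaining "elg" must be added.
New nodes needed: |"geeegeekkelg"| − 9 = 12 − 9 = 3.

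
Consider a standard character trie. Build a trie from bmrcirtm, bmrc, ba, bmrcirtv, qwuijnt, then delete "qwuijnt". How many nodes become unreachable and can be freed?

7

After clearing the end-marker at "qwuijnt", prune upward until reaching a node still needed by another word.
No other word shares any prefix with "qwuijnt", so all 7 of its nodes go.
Nodes removed: 7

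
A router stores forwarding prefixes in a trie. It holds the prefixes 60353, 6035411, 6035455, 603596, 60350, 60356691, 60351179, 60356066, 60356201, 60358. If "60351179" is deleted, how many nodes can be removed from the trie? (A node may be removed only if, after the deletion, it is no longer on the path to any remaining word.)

After clearing the end-marker at "60351179", prune upward until reaching a node still needed by another word.
The suffix "1179" (4 nodes) is used only by "60351179"; the node for "6035" still has the child "3", so pruning stops there.
Nodes removed: 4

4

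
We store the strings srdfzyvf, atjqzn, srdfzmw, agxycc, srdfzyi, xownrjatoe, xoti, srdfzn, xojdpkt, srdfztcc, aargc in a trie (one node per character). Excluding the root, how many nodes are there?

Count nodes per top-level branch (shared prefixes stored once):
  'a'-branch (aargc, agxycc, atjqzn): 15 nodes
  's'-branch (srdfzmw, srdfzn, srdfztcc, srdfzyi, srdfzyvf): 15 nodes
  'x'-branch (xojdpkt, xoti, xownrjatoe): 17 nodes
Sum: 47

47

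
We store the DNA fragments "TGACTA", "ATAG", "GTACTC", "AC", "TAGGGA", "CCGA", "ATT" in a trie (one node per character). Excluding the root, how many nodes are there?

27

Insert word by word; a character creates a node only if that edge doesn't already exist:
  "TGACTA" → 6 new (T, G, A, C, T, A)
  "ATAG" → 4 new (A, T, A, G)
  "GTACTC" → 6 new (G, T, A, C, T, C)
  "AC" → prefix "A" already present; 1 new (C)
  "TAGGGA" → prefix "T" already present; 5 new (A, G, G, G, A)
  "CCGA" → 4 new (C, C, G, A)
  "ATT" → prefix "AT" already present; 1 new (T)
Total nodes = 6 + 4 + 6 + 1 + 5 + 4 + 1 = 27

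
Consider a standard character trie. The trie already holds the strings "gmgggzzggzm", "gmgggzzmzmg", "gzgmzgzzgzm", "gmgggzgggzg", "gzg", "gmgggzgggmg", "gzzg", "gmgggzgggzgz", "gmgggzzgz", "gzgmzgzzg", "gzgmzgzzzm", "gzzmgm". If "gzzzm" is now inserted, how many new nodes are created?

"gzz" is already a path in the trie; the remaining "zm" must be added.
Each of the 2 remaining characters creates one node.

2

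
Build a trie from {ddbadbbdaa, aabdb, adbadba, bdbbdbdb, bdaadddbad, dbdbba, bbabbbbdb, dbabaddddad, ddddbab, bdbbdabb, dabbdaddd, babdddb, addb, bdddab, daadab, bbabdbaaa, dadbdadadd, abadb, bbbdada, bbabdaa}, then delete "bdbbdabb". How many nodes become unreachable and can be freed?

3

After clearing the end-marker at "bdbbdabb", prune upward until reaching a node still needed by another word.
The suffix "abb" (3 nodes) is used only by "bdbbdabb"; the node for "bdbbd" still has the child "b", so pruning stops there.
Nodes removed: 3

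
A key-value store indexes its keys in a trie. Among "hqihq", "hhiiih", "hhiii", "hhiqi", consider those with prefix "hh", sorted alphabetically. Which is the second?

hhiiih

DFS of the "hh" subtree visits, in order: "hhiii", "hhiiih", "hhiqi"
The 2nd is hhiiih.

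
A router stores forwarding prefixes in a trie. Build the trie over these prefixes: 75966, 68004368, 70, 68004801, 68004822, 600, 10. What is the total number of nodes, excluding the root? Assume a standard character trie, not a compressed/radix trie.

Trie structure (* marks end of a word):
(root)
├─ 1
│  └─ 0 *
├─ 6
│  ├─ 0
│  │  └─ 0 *
│  └─ 8
│     └─ 0
│        └─ 0
│           └─ 4
│              ├─ 3
│              │  └─ 6
│              │     └─ 8 *
│              └─ 8
│                 ├─ 0
│                 │  └─ 1 *
│                 └─ 2
│                    └─ 2 *
└─ 7
   ├─ 0 *
   └─ 5
      └─ 9
         └─ 6
            └─ 6 *
Counting every labelled node above: 23.

23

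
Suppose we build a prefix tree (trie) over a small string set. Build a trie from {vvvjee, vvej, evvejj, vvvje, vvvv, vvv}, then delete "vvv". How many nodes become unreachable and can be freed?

Walk "vvv" from the leaf back toward the root, removing each node that no remaining word uses.
Every node on "vvv" is still needed (e.g. by "vvvjee"), so nothing is freed.
Nodes removed: 0

0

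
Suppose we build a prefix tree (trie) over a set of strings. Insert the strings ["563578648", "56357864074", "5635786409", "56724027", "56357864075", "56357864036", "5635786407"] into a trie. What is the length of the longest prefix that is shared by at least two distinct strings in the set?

10

The deepest shared node is where two words last agree before diverging.
"5635786407" and "56357864074" agree on "5635786407" (10 characters) before diverging; nothing deeper is shared.
Longest shared-prefix length: 10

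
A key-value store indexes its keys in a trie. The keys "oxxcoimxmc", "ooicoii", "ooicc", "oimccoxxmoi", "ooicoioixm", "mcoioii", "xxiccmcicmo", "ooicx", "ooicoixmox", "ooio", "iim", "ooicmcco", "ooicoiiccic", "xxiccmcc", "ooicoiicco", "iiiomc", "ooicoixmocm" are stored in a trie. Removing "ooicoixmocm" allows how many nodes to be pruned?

2

After clearing the end-marker at "ooicoixmocm", prune upward until reaching a node still needed by another word.
The suffix "cm" (2 nodes) is used only by "ooicoixmocm"; the node for "ooicoixmo" still has the child "x", so pruning stops there.
Nodes removed: 2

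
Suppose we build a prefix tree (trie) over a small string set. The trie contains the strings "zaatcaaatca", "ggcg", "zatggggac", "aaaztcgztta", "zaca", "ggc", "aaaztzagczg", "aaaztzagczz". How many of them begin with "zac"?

Traverse to the node for "zac", then collect every word in that subtree.
Matches: "zaca"
Count: 1

1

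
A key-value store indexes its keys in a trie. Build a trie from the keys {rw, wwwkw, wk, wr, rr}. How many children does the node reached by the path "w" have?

The children of the "w" node are the distinct next characters among strings starting with "w".
Distinct next characters after "w": k, r, w.
That node has 3 child edges.

3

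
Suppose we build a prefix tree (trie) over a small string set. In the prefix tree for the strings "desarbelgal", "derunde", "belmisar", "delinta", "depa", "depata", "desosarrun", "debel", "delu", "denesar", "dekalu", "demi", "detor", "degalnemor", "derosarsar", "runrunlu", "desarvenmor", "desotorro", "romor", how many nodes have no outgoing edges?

18

Leaves are exactly the stored words that no other stored word extends.
Those words: "belmisar", "debel", "degalnemor", "dekalu", "delinta", "delu", "demi", "denesar", "depata", "derosarsar", "derunde", "desarbelgal", "desarvenmor", "desosarrun", "desotorro", "detor", "romor", "runrunlu"
Leaf count: 18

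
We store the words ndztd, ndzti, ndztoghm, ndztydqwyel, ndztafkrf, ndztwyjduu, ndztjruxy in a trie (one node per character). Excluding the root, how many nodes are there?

33

Insert word by word; a character creates a node only if that edge doesn't already exist:
  "ndztd" → 5 new (n, d, z, t, d)
  "ndzti" → prefix "ndzt" already present; 1 new (i)
  "ndztoghm" → prefix "ndzt" already present; 4 new (o, g, h, m)
  "ndztydqwyel" → prefix "ndzt" already present; 7 new (y, d, q, w, y, e, l)
  "ndztafkrf" → prefix "ndzt" already present; 5 new (a, f, k, r, f)
  "ndztwyjduu" → prefix "ndzt" already present; 6 new (w, y, j, d, u, u)
  "ndztjruxy" → prefix "ndzt" already present; 5 new (j, r, u, x, y)
Total nodes = 5 + 1 + 4 + 7 + 5 + 6 + 5 = 33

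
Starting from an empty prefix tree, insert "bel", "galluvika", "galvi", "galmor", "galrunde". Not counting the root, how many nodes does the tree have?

22

Trie structure (* marks end of a word):
(root)
├─ b
│  └─ e
│     └─ l *
└─ g
   └─ a
      └─ l
         ├─ l
         │  └─ u
         │     └─ v
         │        └─ i
         │           └─ k
         │              └─ a *
         ├─ m
         │  └─ o
         │     └─ r *
         ├─ r
         │  └─ u
         │     └─ n
         │        └─ d
         │           └─ e *
         └─ v
            └─ i *
Counting every labelled node above: 22.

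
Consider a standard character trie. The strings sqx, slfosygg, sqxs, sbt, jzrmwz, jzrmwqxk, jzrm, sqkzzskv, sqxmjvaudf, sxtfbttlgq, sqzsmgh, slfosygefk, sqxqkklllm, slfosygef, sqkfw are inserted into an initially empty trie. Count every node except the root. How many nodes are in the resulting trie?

Trace insertions, counting only characters that open a new branch:
  "sqx" → 3 new (s, q, x)
  "slfosygg" → prefix "s" already present; 7 new (l, f, o, s, y, g, g)
  "sqxs" → prefix "sqx" already present; 1 new (s)
  "sbt" → prefix "s" already present; 2 new (b, t)
  "jzrmwz" → 6 new (j, z, r, m, w, z)
  "jzrmwqxk" → prefix "jzrmw" already present; 3 new (q, x, k)
  "jzrm" → prefix "jzrm" already present; 0 new (none)
  "sqkzzskv" → prefix "sq" already present; 6 new (k, z, z, s, k, v)
  "sqxmjvaudf" → prefix "sqx" already present; 7 new (m, j, v, a, u, d, f)
  "sxtfbttlgq" → prefix "s" already present; 9 new (x, t, f, b, t, t, l, g, q)
  "sqzsmgh" → prefix "sq" already present; 5 new (z, s, m, g, h)
  "slfosygefk" → prefix "slfosyg" already present; 3 new (e, f, k)
  "sqxqkklllm" → prefix "sqx" already present; 7 new (q, k, k, l, l, l, m)
  "slfosygef" → prefix "slfosygef" already present; 0 new (none)
  "sqkfw" → prefix "sqk" already present; 2 new (f, w)
Total nodes = 3 + 7 + 1 + 2 + 6 + 3 + 0 + 6 + 7 + 9 + 5 + 3 + 7 + 0 + 2 = 61

61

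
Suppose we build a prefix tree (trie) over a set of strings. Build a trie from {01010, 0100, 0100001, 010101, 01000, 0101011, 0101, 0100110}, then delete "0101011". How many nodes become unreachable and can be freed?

1

A node on "0101011"'s path can go only if nothing else ends at it or branches off below it.
The suffix "1" (1 node) is used only by "0101011"; "010101" is itself a stored word, so pruning stops there.
Nodes removed: 1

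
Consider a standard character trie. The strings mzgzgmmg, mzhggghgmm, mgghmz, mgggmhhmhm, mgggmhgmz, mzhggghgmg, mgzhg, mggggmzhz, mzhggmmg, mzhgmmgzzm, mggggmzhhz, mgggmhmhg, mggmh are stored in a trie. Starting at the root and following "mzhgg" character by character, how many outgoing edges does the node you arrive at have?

2

Follow the path "mzhgg" to its node, then look at its outgoing edges.
Distinct next characters after "mzhgg": g, m.
That node has 2 child edges.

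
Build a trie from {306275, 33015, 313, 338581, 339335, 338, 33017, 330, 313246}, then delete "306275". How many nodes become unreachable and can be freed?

After clearing the end-marker at "306275", prune upward until reaching a node still needed by another word.
The suffix "06275" (5 nodes) is used only by "306275"; the node for "3" still has the child "3", so pruning stops there.
Nodes removed: 5

5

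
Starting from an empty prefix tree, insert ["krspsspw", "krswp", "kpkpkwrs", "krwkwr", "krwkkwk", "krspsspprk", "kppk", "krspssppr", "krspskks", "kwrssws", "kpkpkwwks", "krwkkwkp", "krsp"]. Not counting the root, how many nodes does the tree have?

Insert word by word; a character creates a node only if that edge doesn't already exist:
  "krspsspw" → 8 new (k, r, s, p, s, s, p, w)
  "krswp" → prefix "krs" already present; 2 new (w, p)
  "kpkpkwrs" → prefix "k" already present; 7 new (p, k, p, k, w, r, s)
  "krwkwr" → prefix "kr" already present; 4 new (w, k, w, r)
  "krwkkwk" → prefix "krwk" already present; 3 new (k, w, k)
  "krspsspprk" → prefix "krspssp" already present; 3 new (p, r, k)
  "kppk" → prefix "kp" already present; 2 new (p, k)
  "krspssppr" → prefix "krspssppr" already present; 0 new (none)
  "krspskks" → prefix "krsps" already present; 3 new (k, k, s)
  "kwrssws" → prefix "k" already present; 6 new (w, r, s, s, w, s)
  "kpkpkwwks" → prefix "kpkpkw" already present; 3 new (w, k, s)
  "krwkkwkp" → prefix "krwkkwk" already present; 1 new (p)
  "krsp" → prefix "krsp" already present; 0 new (none)
Total nodes = 8 + 2 + 7 + 4 + 3 + 3 + 2 + 0 + 3 + 6 + 3 + 1 + 0 = 42

42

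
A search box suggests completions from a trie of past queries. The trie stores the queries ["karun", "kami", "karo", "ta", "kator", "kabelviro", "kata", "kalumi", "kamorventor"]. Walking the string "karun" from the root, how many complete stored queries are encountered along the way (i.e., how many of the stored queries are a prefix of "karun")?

1

Traverse "karun" character by character; count nodes along the way that are marked as word ends.
Prefixes of the query that are stored words: "karun"
Count: 1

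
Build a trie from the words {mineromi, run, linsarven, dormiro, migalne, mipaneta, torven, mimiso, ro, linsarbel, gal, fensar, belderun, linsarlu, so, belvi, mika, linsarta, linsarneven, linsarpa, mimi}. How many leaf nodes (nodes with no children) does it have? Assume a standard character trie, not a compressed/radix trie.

20

A leaf is a node with no children — equivalently, the end of a word that is not a proper prefix of any other stored word.
Those words: "belderun", "belvi", "dormiro", "fensar", "gal", "linsarbel", "linsarlu", "linsarneven", "linsarpa", "linsarta", "linsarven", "migalne", "mika", "mimiso", "mineromi", "mipaneta", "ro", "run", "so", "torven"
Leaf count: 20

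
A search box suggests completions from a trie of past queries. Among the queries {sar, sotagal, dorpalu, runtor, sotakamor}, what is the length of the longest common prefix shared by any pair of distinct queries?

4

The deepest shared node is where two words last agree before diverging.
"sotagal" and "sotakamor" agree on "sota" (4 characters) before diverging; nothing deeper is shared.
Longest shared-prefix length: 4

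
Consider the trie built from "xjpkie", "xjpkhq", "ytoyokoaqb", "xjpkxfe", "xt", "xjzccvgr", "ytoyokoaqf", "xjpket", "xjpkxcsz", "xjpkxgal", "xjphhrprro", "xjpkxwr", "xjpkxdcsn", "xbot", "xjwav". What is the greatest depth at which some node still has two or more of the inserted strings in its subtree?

9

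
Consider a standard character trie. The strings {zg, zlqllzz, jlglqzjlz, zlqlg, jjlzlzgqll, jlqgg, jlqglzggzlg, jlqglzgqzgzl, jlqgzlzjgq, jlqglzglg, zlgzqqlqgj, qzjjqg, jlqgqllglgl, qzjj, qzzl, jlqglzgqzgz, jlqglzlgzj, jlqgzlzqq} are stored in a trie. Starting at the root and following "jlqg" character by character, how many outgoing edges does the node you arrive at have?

Walk "jlqg" from the root, arriving at one node.
Distinct next characters after "jlqg": g, l, q, z.
That node has 4 child edges.

4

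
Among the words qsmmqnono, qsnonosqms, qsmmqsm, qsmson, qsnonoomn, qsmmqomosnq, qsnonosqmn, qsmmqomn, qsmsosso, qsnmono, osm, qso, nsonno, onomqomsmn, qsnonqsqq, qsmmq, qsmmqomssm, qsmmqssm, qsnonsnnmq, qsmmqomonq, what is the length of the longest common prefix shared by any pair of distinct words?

Equivalently: take the maximum, over all pairs, of their longest common prefix length.
e.g. "qsnonosqmn" and "qsnonosqms" share the prefix "qsnonosqm" of length 9; no pair shares a longer one.
Longest shared-prefix length: 9

9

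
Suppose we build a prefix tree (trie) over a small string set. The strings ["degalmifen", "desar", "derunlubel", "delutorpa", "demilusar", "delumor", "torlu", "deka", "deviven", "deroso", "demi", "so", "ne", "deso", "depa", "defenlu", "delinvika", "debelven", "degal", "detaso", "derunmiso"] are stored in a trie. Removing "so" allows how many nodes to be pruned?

2

After clearing the end-marker at "so", prune upward until reaching a node still needed by another word.
No other word shares any prefix with "so", so all 2 of its nodes go.
Nodes removed: 2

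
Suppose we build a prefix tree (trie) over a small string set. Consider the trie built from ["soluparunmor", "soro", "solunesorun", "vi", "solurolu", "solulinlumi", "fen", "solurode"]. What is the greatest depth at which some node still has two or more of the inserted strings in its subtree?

6

Equivalently: take the maximum, over all pairs, of their longest common prefix length.
"solurode" and "solurolu" agree on "soluro" (6 characters) before diverging; nothing deeper is shared.
Longest shared-prefix length: 6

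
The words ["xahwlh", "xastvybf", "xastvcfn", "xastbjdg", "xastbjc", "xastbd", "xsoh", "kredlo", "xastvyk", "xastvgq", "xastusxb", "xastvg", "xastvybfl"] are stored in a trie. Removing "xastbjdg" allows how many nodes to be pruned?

Walk "xastbjdg" from the leaf back toward the root, removing each node that no remaining word uses.
The suffix "dg" (2 nodes) is used only by "xastbjdg"; the node for "xastbj" still has the child "c", so pruning stops there.
Nodes removed: 2

2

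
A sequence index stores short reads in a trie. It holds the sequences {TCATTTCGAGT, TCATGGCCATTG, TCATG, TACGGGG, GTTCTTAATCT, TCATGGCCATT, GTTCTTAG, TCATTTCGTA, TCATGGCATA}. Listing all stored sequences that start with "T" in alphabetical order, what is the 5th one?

Filter for "T…" and sort: "TACGGGG", "TCATG", "TCATGGCATA", "TCATGGCCATT", "TCATGGCCATTG", "TCATTTCGAGT", "TCATTTCGTA"
The 5th is TCATGGCCATTG.

TCATGGCCATTG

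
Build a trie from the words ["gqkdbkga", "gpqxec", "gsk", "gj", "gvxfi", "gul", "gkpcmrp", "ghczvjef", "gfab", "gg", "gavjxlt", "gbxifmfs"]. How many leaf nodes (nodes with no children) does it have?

12

Leaves are exactly the stored words that no other stored word extends.
Those words: "gavjxlt", "gbxifmfs", "gfab", "gg", "ghczvjef", "gj", "gkpcmrp", "gpqxec", "gqkdbkga", "gsk", "gul", "gvxfi"
Leaf count: 12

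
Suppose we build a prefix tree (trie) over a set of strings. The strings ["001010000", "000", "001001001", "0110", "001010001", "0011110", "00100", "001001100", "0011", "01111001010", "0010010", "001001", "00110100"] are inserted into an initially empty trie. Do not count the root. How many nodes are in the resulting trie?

38

Trie structure (* marks end of a word):
(root)
└─ 0
   ├─ 0
   │  ├─ 0 *
   │  └─ 1
   │     ├─ 0
   │     │  ├─ 0 *
   │     │  │  └─ 1 *
   │     │  │     ├─ 0 *
   │     │  │     │  └─ 0
   │     │  │     │     └─ 1 *
   │     │  │     └─ 1
   │     │  │        └─ 0
   │     │  │           └─ 0 *
   │     │  └─ 1
   │     │     └─ 0
   │     │        └─ 0
   │     │           └─ 0
   │     │              ├─ 0 *
   │     │              └─ 1 *
   │     └─ 1 *
   │        ├─ 0
   │        │  └─ 1
   │        │     └─ 0
   │        │        └─ 0 *
   │        └─ 1
   │           └─ 1
   │              └─ 0 *
   └─ 1
      └─ 1
         ├─ 0 *
         └─ 1
            └─ 1
               └─ 0
                  └─ 0
                     └─ 1
                        └─ 0
                           └─ 1
                              └─ 0 *
Counting every labelled node above: 38.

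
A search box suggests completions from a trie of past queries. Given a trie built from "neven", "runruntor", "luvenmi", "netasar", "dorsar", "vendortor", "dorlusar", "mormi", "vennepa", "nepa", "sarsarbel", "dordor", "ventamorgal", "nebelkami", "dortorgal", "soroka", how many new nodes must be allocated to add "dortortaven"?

5

"dortor" is already a path in the trie; the remaining "taven" must be added.
New nodes needed: |"dortortaven"| − 6 = 11 − 6 = 5.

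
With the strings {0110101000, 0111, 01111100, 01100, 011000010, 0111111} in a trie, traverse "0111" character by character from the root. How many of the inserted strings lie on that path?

Check each prefix of "0111" against the stored set — each match is an end-marker on the path.
Prefixes of the query that are stored words: "0111"
Count: 1

1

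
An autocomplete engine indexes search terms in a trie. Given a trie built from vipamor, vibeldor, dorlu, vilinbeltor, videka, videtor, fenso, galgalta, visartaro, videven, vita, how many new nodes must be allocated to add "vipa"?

0

Every character of "vipa" already lies on an existing path (it is a prefix of some stored word).
No new nodes are needed: 0.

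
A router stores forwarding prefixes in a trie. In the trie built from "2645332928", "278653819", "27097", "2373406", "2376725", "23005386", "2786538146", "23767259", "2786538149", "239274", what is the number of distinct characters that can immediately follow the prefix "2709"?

Follow the path "2709" to its node, then look at its outgoing edges.
Characters that immediately follow "2709" among the stored strings: {7}.
That node has 1 child edge.

1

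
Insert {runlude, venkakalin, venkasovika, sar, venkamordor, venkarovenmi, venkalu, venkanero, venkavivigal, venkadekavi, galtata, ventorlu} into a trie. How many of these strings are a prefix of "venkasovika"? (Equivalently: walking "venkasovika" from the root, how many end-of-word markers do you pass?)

Check each prefix of "venkasovika" against the stored set — each match is an end-marker on the path.
Prefixes of the query that are stored words: "venkasovika"
Count: 1

1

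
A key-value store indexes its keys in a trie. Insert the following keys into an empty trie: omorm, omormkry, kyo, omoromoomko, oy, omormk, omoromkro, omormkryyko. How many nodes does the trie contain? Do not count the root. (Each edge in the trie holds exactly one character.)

25

For each word, the new-node count is its length minus the longest prefix already in the trie:
  "omorm" → 5 new (o, m, o, r, m)
  "omormkry" → prefix "omorm" already present; 3 new (k, r, y)
  "kyo" → 3 new (k, y, o)
  "omoromoomko" → prefix "omor" already present; 7 new (o, m, o, o, m, k, o)
  "oy" → prefix "o" already present; 1 new (y)
  "omormk" → prefix "omormk" already present; 0 new (none)
  "omoromkro" → prefix "omorom" already present; 3 new (k, r, o)
  "omormkryyko" → prefix "omormkry" already present; 3 new (y, k, o)
Total nodes = 5 + 3 + 3 + 7 + 1 + 0 + 3 + 3 = 25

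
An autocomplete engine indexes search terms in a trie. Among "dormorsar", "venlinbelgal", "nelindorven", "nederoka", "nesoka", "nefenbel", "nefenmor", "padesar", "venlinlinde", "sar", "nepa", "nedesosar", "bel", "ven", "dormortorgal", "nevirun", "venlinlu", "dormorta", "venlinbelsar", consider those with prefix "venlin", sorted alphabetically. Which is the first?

venlinbelgal

DFS of the "venlin" subtree visits, in order: "venlinbelgal", "venlinbelsar", "venlinlinde", "venlinlu"
Position 1: venlinbelgal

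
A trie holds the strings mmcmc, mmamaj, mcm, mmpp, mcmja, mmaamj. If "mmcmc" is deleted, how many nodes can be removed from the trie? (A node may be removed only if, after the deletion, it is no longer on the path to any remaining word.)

Walk "mmcmc" from the leaf back toward the root, removing each node that no remaining word uses.
The suffix "cmc" (3 nodes) is used only by "mmcmc"; the node for "mm" still has the child "a", so pruning stops there.
Nodes removed: 3

3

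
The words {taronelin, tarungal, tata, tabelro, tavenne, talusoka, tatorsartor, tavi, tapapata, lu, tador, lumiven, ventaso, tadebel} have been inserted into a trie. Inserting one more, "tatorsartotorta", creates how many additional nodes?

The longest prefix of "tatorsartotorta" already in the trie is "tatorsarto" (length 10).
Each of the 5 remaining characters creates one node.

5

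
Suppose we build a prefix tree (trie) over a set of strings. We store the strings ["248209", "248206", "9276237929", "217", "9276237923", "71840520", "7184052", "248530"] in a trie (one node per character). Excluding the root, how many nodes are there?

Insert word by word; a character creates a node only if that edge doesn't already exist:
  "248209" → 6 new (2, 4, 8, 2, 0, 9)
  "248206" → prefix "24820" already present; 1 new (6)
  "9276237929" → 10 new (9, 2, 7, 6, 2, 3, 7, 9, 2, 9)
  "217" → prefix "2" already present; 2 new (1, 7)
  "9276237923" → prefix "927623792" already present; 1 new (3)
  "71840520" → 8 new (7, 1, 8, 4, 0, 5, 2, 0)
  "7184052" → prefix "7184052" already present; 0 new (none)
  "248530" → prefix "248" already present; 3 new (5, 3, 0)
Total nodes = 6 + 1 + 10 + 2 + 1 + 8 + 0 + 3 = 31

31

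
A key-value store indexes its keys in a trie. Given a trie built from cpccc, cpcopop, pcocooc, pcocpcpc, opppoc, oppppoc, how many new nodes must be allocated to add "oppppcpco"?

The longest prefix of "oppppcpco" already in the trie is "opppp" (length 5).
Each of the 4 remaining characters creates one node.

4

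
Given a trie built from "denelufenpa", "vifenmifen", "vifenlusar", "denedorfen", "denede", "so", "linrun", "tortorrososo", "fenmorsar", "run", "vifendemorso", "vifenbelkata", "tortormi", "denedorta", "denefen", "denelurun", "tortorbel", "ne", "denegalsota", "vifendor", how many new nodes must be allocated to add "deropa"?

4

The longest prefix of "deropa" already in the trie is "de" (length 2).
New nodes needed: |"deropa"| − 2 = 6 − 2 = 4.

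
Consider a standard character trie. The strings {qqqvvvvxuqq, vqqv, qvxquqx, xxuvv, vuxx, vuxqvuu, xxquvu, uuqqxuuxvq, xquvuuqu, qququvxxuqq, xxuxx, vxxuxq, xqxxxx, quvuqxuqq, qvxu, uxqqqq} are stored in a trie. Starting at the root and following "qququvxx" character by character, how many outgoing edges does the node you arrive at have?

1

Walk "qququvxx" from the root, arriving at one node.
Characters that immediately follow "qququvxx" among the stored strings: {u}.
That node has 1 child edge.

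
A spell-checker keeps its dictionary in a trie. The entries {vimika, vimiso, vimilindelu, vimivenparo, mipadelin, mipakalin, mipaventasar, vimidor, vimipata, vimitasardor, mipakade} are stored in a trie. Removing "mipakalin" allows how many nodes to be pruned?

3

Walk "mipakalin" from the leaf back toward the root, removing each node that no remaining word uses.
The suffix "lin" (3 nodes) is used only by "mipakalin"; the node for "mipaka" still has the child "d", so pruning stops there.
Nodes removed: 3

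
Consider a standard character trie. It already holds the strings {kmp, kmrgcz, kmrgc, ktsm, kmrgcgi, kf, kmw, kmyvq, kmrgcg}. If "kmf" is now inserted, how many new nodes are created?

The longest prefix of "kmf" already in the trie is "km" (length 2).
Each of the 1 remaining characters creates one node.

1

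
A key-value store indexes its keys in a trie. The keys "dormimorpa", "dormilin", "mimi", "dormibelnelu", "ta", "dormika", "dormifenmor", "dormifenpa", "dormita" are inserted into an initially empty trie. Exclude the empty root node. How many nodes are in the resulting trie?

38

Trace insertions, counting only characters that open a new branch:
  "dormimorpa" → 10 new (d, o, r, m, i, m, o, r, p, a)
  "dormilin" → prefix "dormi" already present; 3 new (l, i, n)
  "mimi" → 4 new (m, i, m, i)
  "dormibelnelu" → prefix "dormi" already present; 7 new (b, e, l, n, e, l, u)
  "ta" → 2 new (t, a)
  "dormika" → prefix "dormi" already present; 2 new (k, a)
  "dormifenmor" → prefix "dormi" already present; 6 new (f, e, n, m, o, r)
  "dormifenpa" → prefix "dormifen" already present; 2 new (p, a)
  "dormita" → prefix "dormi" already present; 2 new (t, a)
Total nodes = 10 + 3 + 4 + 7 + 2 + 2 + 6 + 2 + 2 = 38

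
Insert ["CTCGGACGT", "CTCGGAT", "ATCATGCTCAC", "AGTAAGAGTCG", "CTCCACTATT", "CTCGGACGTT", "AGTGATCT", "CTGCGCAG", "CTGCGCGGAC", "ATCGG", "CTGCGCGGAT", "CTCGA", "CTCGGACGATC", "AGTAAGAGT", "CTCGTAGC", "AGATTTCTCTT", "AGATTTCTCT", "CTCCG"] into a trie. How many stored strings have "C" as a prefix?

11

Walk to "C"; the words in its subtree are exactly those with that prefix.
Matches: "CTCCACTATT", "CTCCG", "CTCGA", "CTCGGACGATC", "CTCGGACGT", "CTCGGACGTT", "CTCGGAT", "CTCGTAGC", "CTGCGCAG", "CTGCGCGGAC", "CTGCGCGGAT"
Count: 11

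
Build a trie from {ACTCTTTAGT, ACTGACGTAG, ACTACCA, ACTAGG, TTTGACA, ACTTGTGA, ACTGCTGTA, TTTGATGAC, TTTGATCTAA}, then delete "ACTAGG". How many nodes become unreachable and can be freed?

After clearing the end-marker at "ACTAGG", prune upward until reaching a node still needed by another word.
The suffix "GG" (2 nodes) is used only by "ACTAGG"; the node for "ACTA" still has the child "C", so pruning stops there.
Nodes removed: 2

2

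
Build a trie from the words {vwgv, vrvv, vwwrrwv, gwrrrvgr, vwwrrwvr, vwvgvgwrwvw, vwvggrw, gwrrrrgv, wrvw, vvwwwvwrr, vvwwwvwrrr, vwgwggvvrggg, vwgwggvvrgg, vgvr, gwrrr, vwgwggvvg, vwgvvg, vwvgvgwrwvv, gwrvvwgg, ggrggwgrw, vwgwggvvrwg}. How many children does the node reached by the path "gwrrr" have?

2

Follow the path "gwrrr" to its node, then look at its outgoing edges.
Distinct next characters after "gwrrr": r, v.
That node has 2 child edges.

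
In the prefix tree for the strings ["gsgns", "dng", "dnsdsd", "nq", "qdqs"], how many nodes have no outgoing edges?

5

Leaves are exactly the stored words that no other stored word extends.
Those words: "dng", "dnsdsd", "gsgns", "nq", "qdqs"
Leaf count: 5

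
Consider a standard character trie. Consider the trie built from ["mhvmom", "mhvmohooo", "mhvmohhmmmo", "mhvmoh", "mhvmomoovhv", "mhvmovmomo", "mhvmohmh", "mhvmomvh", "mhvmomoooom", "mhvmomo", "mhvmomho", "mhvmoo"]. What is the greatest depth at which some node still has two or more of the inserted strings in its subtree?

8

Equivalently: take the maximum, over all pairs, of their longest common prefix length.
"mhvmomoooom" and "mhvmomoovhv" agree on "mhvmomoo" (8 characters) before diverging; nothing deeper is shared.
Longest shared-prefix length: 8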